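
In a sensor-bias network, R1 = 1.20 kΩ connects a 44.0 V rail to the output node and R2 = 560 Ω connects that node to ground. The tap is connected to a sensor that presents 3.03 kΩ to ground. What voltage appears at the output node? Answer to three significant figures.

V_out ≈ 12.4 V

The load sits in parallel with R2: R2‖R_L = (560 × 3030) / (560 + 3030) = 472.6 Ω.
V_out = 44.0 × 472.6 / (1200 + 472.6) = 44.0 × 472.6/1673 = 12.4 V.
(Unloaded it would have been 14.0 V.)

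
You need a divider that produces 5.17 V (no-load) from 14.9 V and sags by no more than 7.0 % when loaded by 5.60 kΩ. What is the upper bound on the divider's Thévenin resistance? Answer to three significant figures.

R_th ≤ 422 Ω

Loading drop = R_th/(R_th + R_L) ≤ 0.0700, so R_th ≤ R_L · ε/(1−ε) = 5.60 kΩ × 0.0700/0.9300 = 422 Ω.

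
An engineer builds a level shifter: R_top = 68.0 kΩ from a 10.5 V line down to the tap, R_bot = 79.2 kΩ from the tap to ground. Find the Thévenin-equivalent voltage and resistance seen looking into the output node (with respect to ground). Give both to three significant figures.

V_th = 5.65 V, R_th = 36.6 kΩ

V_th is the open-circuit tap voltage: 10.5 × 79.2/(68.0 + 79.2) = 5.65 V.
With the supply zeroed, R_top and R_bot appear in parallel from the tap: R_th = R_top‖R_bot = (68.0 × 79.2)/147.2 = 36.6 kΩ.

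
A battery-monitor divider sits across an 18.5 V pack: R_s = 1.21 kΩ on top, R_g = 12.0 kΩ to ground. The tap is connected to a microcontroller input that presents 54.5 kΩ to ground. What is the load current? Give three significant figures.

R_g‖R_L = 9.835 kΩ; V_out = 18.5 × 9.835/11.04 = 16.47 V.
I_L = V_out / R_L = 16.47 / 54.5 kΩ = 0.302 mA.

I_L ≈ 0.302 mA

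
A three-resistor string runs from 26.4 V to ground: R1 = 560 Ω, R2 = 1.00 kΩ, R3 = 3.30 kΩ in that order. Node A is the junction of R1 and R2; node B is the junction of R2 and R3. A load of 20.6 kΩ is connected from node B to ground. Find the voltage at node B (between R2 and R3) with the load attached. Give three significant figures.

At node B, R3 is in parallel with the load: R3‖R_L = 2844 Ω.
Below node A the resistance is R2 + (R3‖R_L) = 3844 Ω, so V_A = 26.4 × 3844/4404 = 23.04 V.
Then V_B = V_A × (R3‖R_L)/(R2 + R3‖R_L) = 23.04 × 2844/3844 = 17.0 V.

V ≈ 17.0 V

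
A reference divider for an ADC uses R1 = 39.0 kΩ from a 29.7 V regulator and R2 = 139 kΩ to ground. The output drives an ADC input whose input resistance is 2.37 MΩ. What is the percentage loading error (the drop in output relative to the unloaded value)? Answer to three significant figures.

1.27 %

The divider's output (Thévenin) resistance is R1‖R2 = 30.46 kΩ.
Fractional drop under load = R_th/(R_th + R_L) = 30.46 / (30.46 + 2370) = 0.01269.
So the output falls by 1.27 %.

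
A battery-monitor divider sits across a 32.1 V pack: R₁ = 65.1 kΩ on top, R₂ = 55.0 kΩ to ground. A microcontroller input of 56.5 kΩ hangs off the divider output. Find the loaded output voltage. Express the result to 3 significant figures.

The load sits in parallel with R₂: R₂‖R_L = (55.0 × 56.5) / (55.0 + 56.5) = 27.87 kΩ.
V_out = 32.1 × 27.87 / (65.1 + 27.87) = 32.1 × 27.87/92.97 = 9.62 V.

V_out ≈ 9.62 V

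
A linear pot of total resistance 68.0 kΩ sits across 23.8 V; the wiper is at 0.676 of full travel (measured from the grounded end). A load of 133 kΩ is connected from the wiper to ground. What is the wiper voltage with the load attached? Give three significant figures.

The wiper splits the pot into (1−α)R = 22.03 kΩ above and αR = 45.97 kΩ below.
Lower section ‖ load = 34.16 kΩ.
V_wiper = 23.8 × 34.16/(22.03 + 34.16) = 14.5 V.

V ≈ 14.5 V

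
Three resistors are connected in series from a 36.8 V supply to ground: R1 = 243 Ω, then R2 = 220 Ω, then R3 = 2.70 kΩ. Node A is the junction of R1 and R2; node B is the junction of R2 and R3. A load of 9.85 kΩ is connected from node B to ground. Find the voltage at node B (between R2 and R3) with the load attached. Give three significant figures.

At node B, R3 is in parallel with the load: R3‖R_L = 2119 Ω.
Below node A the resistance is R2 + (R3‖R_L) = 2339 Ω, so V_A = 36.8 × 2339/2582 = 33.34 V.
Then V_B = V_A × (R3‖R_L)/(R2 + R3‖R_L) = 33.34 × 2119/2339 = 30.2 V.

V ≈ 30.2 V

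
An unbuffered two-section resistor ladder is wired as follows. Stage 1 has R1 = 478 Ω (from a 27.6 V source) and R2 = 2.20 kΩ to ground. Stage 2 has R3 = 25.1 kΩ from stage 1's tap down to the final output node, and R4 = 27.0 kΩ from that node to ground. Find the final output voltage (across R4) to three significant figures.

Stage 2 presents R3+R4 = 52100 Ω as a load on stage 1's tap.
Stage 1's lower leg becomes R2‖(R3+R4) = 2111 Ω, so V_mid = 27.6 × 2111/2589 = 22.50 V.
Stage 2 is itself unloaded: V_out = V_mid × R4/(R3+R4) = 22.50 × 27000/52100 = 11.7 V.

V_out ≈ 11.7 V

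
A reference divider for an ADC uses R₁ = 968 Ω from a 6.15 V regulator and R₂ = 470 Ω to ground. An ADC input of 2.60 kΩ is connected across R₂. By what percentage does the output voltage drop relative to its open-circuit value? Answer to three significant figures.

10.8 %

Unloaded V = 6.15 × 470/1438 = 2.0101 V.
Loaded: R₂‖R_L = 398.0 Ω, giving V = 6.15 × 398.0/1366 = 1.7920 V.
Drop = (2.0101 − 1.7920) / 2.0101 = 10.8 %.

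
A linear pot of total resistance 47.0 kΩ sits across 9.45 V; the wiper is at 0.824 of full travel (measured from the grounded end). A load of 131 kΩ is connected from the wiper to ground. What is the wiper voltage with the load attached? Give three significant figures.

V ≈ 7.40 V

The wiper splits the pot into (1−α)R = 8.272 kΩ above and αR = 38.73 kΩ below.
Lower section ‖ load = 29.89 kΩ.
V_wiper = 9.45 × 29.89/(8.272 + 29.89) = 7.40 V.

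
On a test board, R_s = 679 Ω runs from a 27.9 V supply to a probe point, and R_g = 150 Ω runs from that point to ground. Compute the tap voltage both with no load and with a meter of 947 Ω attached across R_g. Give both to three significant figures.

Unloaded: 5.05 V; loaded: 4.47 V

Open-circuit: V = 27.9 × 150/(679 + 150) = 5.05 V.
With the load, R_g becomes R_g‖R_L = 129.5 Ω, so V = 27.9 × 129.5/808.5 = 4.47 V.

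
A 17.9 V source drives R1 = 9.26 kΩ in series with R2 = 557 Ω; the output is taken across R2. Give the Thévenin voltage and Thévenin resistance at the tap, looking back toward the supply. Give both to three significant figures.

V_th is the open-circuit tap voltage: 17.9 × 557/(9260 + 557) = 1.02 V.
With the supply zeroed, R1 and R2 appear in parallel from the tap: R_th = R1‖R2 = (9260 × 557)/9817 = 525 Ω.

V_th = 1.02 V, R_th = 525 Ω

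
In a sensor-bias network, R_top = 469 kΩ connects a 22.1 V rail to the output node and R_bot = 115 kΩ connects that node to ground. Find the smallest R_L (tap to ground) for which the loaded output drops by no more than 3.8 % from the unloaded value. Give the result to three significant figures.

Output resistance R_th = R_top‖R_bot = (469 × 115)/584.0 = 92.35 kΩ.
The fractional drop is R_th/(R_th + R_L); requiring this ≤ 0.0380 gives R_L ≥ R_th(1/0.0380 − 1) = 92.35 × 25.32 = 2.34 MΩ.

R_L(min) ≈ 2.34 MΩ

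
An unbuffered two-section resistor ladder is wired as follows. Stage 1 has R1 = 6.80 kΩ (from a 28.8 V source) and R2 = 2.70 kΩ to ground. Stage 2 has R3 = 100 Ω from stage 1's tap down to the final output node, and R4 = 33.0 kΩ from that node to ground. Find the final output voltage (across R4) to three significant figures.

V_out ≈ 7.71 V

Stage 2 presents R3+R4 = 33100 Ω as a load on stage 1's tap.
Stage 1's lower leg becomes R2‖(R3+R4) = 2496 Ω, so V_mid = 28.8 × 2496/9296 = 7.734 V.
Stage 2 is itself unloaded: V_out = V_mid × R4/(R3+R4) = 7.734 × 33000/33100 = 7.71 V.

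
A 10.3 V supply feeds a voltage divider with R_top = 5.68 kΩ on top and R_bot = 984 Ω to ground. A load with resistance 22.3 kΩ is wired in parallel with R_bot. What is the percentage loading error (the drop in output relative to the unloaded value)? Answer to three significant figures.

The divider's output (Thévenin) resistance is R_top‖R_bot = 838.7 Ω.
Fractional drop under load = R_th/(R_th + R_L) = 838.7 / (838.7 + 22300) = 0.03625.
So the output falls by 3.62 %.

3.62 %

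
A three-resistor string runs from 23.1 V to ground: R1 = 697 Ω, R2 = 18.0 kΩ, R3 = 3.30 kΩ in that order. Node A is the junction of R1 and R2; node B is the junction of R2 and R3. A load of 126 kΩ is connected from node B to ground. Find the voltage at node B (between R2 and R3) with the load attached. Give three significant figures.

V ≈ 3.39 V

At node B, R3 is in parallel with the load: R3‖R_L = 3216 Ω.
Below node A the resistance is R2 + (R3‖R_L) = 21220 Ω, so V_A = 23.1 × 21220/21910 = 22.37 V.
Then V_B = V_A × (R3‖R_L)/(R2 + R3‖R_L) = 22.37 × 3216/21220 = 3.39 V.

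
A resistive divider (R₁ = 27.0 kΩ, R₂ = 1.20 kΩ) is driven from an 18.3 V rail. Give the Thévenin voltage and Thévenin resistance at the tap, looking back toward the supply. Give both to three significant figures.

V_th is the open-circuit tap voltage: 18.3 × 1.20/(27.0 + 1.20) = 0.779 V.
With the supply zeroed, R₁ and R₂ appear in parallel from the tap: R_th = R₁‖R₂ = (27.0 × 1.20)/28.20 = 1.15 kΩ.

V_th = 0.779 V, R_th = 1.15 kΩ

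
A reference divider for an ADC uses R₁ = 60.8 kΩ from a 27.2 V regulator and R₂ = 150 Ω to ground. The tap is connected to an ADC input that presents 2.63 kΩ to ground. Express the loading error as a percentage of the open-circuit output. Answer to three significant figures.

The divider's output (Thévenin) resistance is R₁‖R₂ = 149.6 Ω.
Fractional drop under load = R_th/(R_th + R_L) = 149.6 / (149.6 + 2630) = 0.05383.
So the output falls by 5.38 %.

5.38 %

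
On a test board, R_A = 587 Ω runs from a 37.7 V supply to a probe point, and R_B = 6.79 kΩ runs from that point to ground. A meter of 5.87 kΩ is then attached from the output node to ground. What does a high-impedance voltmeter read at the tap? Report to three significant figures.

V_out ≈ 31.8 V

The load sits in parallel with R_B: R_B‖R_L = (6790 × 5870) / (6790 + 5870) = 3148 Ω.
V_out = 37.7 × 3148 / (587 + 3148) = 37.7 × 3148/3735 = 31.8 V.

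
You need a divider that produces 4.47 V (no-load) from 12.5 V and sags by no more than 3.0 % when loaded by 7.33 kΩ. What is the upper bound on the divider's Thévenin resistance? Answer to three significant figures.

R_th ≤ 227 Ω

Loading drop = R_th/(R_th + R_L) ≤ 0.0300, so R_th ≤ R_L · ε/(1−ε) = 7.33 kΩ × 0.0300/0.9700 = 227 Ω.
(Any R1, R2 with R2/(R1+R2) = 0.358 and R1‖R2 ≤ 227 Ω will meet the spec.)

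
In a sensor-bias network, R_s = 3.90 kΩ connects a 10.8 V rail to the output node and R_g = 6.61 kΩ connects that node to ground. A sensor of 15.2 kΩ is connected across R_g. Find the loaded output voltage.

The load sits in parallel with R_g: R_g‖R_L = (6.61 × 15.2) / (6.61 + 15.2) = 4.607 kΩ.
V_out = 10.8 × 4.607 / (3.90 + 4.607) = 10.8 × 4.607/8.507 = 5.85 V.

V_out ≈ 5.85 V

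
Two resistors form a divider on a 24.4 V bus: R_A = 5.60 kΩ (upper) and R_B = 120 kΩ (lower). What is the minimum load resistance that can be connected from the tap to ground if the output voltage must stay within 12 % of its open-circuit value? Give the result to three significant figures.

R_L(min) ≈ 39.2 kΩ

Output resistance R_th = R_A‖R_B = (5.60 × 120)/125.6 = 5.350 kΩ.
The fractional drop is R_th/(R_th + R_L); requiring this ≤ 0.120 gives R_L ≥ R_th(1/0.120 − 1) = 5.350 × 7.333 = 39.2 kΩ.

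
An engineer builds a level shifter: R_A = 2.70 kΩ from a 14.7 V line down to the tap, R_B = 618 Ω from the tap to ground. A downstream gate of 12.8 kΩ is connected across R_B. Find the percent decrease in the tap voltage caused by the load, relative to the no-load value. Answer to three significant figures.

3.78 %

The divider's output (Thévenin) resistance is R_A‖R_B = 502.9 Ω.
Fractional drop under load = R_th/(R_th + R_L) = 502.9 / (502.9 + 12800) = 0.03780.
So the output falls by 3.78 %.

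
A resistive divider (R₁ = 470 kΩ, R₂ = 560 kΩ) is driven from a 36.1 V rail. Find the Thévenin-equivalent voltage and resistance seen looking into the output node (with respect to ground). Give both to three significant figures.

V_th = 19.6 V, R_th = 256 kΩ

V_th is the open-circuit tap voltage: 36.1 × 560/(470 + 560) = 19.6 V.
With the supply zeroed, R₁ and R₂ appear in parallel from the tap: R_th = R₁‖R₂ = (470 × 560)/1030 = 256 kΩ.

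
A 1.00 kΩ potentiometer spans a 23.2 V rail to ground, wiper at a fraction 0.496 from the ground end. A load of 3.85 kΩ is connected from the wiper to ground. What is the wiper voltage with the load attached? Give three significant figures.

V ≈ 10.8 V

The wiper splits the pot into (1−α)R = 504.0 Ω above and αR = 496.0 Ω below.
Lower section ‖ load = 439.4 Ω.
V_wiper = 23.2 × 439.4/(504.0 + 439.4) = 10.8 V.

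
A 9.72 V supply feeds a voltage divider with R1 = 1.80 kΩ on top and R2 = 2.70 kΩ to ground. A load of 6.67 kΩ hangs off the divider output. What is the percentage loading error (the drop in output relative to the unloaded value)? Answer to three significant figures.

The divider's output (Thévenin) resistance is R1‖R2 = 1.080 kΩ.
Fractional drop under load = R_th/(R_th + R_L) = 1.080 / (1.080 + 6.67) = 0.1394.
So the output falls by 13.9 %.

13.9 %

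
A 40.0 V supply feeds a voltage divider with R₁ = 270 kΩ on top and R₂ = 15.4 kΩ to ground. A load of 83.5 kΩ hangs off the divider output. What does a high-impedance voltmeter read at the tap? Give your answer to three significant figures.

The load sits in parallel with R₂: R₂‖R_L = (15.4 × 83.5) / (15.4 + 83.5) = 13.00 kΩ.
V_out = 40.0 × 13.00 / (270 + 13.00) = 40.0 × 13.00/283.0 = 1.84 V.

V_out ≈ 1.84 V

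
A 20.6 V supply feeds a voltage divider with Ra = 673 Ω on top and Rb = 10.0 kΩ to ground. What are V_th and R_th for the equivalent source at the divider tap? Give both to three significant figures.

V_th = 19.3 V, R_th = 631 Ω

V_th is the open-circuit tap voltage: 20.6 × 10000/(673 + 10000) = 19.3 V.
With the supply zeroed, Ra and Rb appear in parallel from the tap: R_th = Ra‖Rb = (673 × 10000)/10670 = 631 Ω.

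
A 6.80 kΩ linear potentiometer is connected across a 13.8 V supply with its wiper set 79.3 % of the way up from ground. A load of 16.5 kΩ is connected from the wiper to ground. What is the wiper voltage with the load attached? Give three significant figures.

V ≈ 10.2 V

The wiper splits the pot into (1−α)R = 1.408 kΩ above and αR = 5.392 kΩ below.
Lower section ‖ load = 4.064 kΩ.
V_wiper = 13.8 × 4.064/(1.408 + 4.064) = 10.2 V.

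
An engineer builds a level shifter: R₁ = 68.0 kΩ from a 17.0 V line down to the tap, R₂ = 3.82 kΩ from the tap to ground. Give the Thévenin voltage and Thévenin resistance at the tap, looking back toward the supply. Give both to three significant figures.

V_th is the open-circuit tap voltage: 17.0 × 3.82/(68.0 + 3.82) = 0.904 V.
With the supply zeroed, R₁ and R₂ appear in parallel from the tap: R_th = R₁‖R₂ = (68.0 × 3.82)/71.82 = 3.62 kΩ.

V_th = 0.904 V, R_th = 3.62 kΩ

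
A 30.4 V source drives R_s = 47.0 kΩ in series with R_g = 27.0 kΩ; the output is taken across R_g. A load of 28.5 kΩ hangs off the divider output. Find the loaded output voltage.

The load sits in parallel with R_g: R_g‖R_L = (27.0 × 28.5) / (27.0 + 28.5) = 13.86 kΩ.
V_out = 30.4 × 13.86 / (47.0 + 13.86) = 30.4 × 13.86/60.86 = 6.93 V.
(Unloaded it would have been 11.1 V.)

V_out ≈ 6.93 V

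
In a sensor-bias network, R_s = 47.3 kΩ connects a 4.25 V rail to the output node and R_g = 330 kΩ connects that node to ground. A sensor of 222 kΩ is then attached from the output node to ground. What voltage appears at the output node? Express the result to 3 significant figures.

V_out ≈ 3.13 V

The load sits in parallel with R_g: R_g‖R_L = (330 × 222) / (330 + 222) = 132.7 kΩ.
V_out = 4.25 × 132.7 / (47.3 + 132.7) = 4.25 × 132.7/180.0 = 3.13 V.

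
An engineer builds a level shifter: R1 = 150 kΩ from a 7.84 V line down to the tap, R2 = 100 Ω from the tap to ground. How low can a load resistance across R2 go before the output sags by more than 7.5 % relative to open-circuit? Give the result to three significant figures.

Output resistance R_th = R1‖R2 = (150000 × 100)/150100 = 99.93 Ω.
The fractional drop is R_th/(R_th + R_L); requiring this ≤ 0.0750 gives R_L ≥ R_th(1/0.0750 − 1) = 99.93 × 12.33 = 1.23 kΩ.

R_L(min) ≈ 1.23 kΩ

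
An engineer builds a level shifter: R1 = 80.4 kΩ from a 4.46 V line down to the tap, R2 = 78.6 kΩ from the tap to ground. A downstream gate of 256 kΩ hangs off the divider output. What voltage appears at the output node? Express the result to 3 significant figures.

The load sits in parallel with R2: R2‖R_L = (78.6 × 256) / (78.6 + 256) = 60.14 kΩ.
V_out = 4.46 × 60.14 / (80.4 + 60.14) = 4.46 × 60.14/140.5 = 1.91 V.

V_out ≈ 1.91 V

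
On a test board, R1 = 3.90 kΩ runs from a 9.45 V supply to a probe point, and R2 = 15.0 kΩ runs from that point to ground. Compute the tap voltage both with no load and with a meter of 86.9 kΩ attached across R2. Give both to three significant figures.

Unloaded: 7.50 V; loaded: 7.24 V

Open-circuit: V = 9.45 × 15.0/(3.90 + 15.0) = 7.50 V.
With the load, R2 becomes R2‖R_L = 12.79 kΩ, so V = 9.45 × 12.79/16.69 = 7.24 V.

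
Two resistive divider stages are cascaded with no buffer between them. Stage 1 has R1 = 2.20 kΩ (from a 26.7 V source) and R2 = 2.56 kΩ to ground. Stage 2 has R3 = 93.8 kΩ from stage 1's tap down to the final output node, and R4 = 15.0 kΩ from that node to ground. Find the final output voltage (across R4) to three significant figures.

Stage 2 presents R3+R4 = 108.8 kΩ as a load on stage 1's tap.
Stage 1's lower leg becomes R2‖(R3+R4) = 2.501 kΩ, so V_mid = 26.7 × 2.501/4.701 = 14.21 V.
Stage 2 is itself unloaded: V_out = V_mid × R4/(R3+R4) = 14.21 × 15.0/108.8 = 1.96 V.

V_out ≈ 1.96 V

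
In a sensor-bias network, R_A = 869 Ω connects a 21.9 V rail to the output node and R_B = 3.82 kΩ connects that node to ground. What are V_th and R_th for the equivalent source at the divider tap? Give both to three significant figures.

V_th = 17.8 V, R_th = 708 Ω

V_th is the open-circuit tap voltage: 21.9 × 3820/(869 + 3820) = 17.8 V.
With the supply zeroed, R_A and R_B appear in parallel from the tap: R_th = R_A‖R_B = (869 × 3820)/4689 = 708 Ω.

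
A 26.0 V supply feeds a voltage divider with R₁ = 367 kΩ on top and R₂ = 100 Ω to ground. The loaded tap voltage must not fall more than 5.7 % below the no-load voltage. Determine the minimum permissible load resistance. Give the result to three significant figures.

R_L(min) ≈ 1.65 kΩ

Output resistance R_th = R₁‖R₂ = (367000 × 100)/367100 = 99.97 Ω.
The fractional drop is R_th/(R_th + R_L); requiring this ≤ 0.0570 gives R_L ≥ R_th(1/0.0570 − 1) = 99.97 × 16.54 = 1.65 kΩ.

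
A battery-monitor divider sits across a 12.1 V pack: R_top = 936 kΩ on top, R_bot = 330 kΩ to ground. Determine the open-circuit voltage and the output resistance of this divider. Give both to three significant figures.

V_th is the open-circuit tap voltage: 12.1 × 330/(936 + 330) = 3.15 V.
With the supply zeroed, R_top and R_bot appear in parallel from the tap: R_th = R_top‖R_bot = (936 × 330)/1266 = 244 kΩ.

V_th = 3.15 V, R_th = 244 kΩ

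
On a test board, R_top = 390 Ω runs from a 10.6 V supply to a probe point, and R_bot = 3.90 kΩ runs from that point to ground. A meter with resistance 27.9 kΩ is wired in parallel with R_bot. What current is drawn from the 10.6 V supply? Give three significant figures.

R_bot‖R_L = 3422 Ω, so the source sees R_top + R_bot‖R_L = 3812 Ω.
I = 10.6 V / 3812 Ω = 2.78 mA.

I ≈ 2.78 mA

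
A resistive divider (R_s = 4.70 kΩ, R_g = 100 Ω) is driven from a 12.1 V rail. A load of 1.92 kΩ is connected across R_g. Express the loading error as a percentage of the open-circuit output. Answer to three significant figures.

The divider's output (Thévenin) resistance is R_s‖R_g = 97.92 Ω.
Fractional drop under load = R_th/(R_th + R_L) = 97.92 / (97.92 + 1920) = 0.04852.
So the output falls by 4.85 %.

4.85 %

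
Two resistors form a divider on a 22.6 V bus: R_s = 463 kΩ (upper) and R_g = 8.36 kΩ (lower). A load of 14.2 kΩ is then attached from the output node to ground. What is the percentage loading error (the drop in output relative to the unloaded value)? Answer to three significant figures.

Unloaded V = 22.6 × 8.36/471.4 = 0.4008 V.
Loaded: R_g‖R_L = 5.262 kΩ, giving V = 22.6 × 5.262/468.3 = 0.2540 V.
Drop = (0.4008 − 0.2540) / 0.4008 = 36.6 %.

36.6 %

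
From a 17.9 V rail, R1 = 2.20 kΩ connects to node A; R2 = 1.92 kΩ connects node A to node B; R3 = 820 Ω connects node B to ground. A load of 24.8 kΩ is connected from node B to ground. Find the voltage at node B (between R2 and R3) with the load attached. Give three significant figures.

V ≈ 2.89 V

At node B, R3 is in parallel with the load: R3‖R_L = 793.8 Ω.
Below node A the resistance is R2 + (R3‖R_L) = 2714 Ω, so V_A = 17.9 × 2714/4914 = 9.886 V.
Then V_B = V_A × (R3‖R_L)/(R2 + R3‖R_L) = 9.886 × 793.8/2714 = 2.89 V.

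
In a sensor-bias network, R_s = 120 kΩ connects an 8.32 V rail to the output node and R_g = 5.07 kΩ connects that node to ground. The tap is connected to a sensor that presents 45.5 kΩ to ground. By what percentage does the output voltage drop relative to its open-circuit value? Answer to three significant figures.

9.66 %

The divider's output (Thévenin) resistance is R_s‖R_g = 4.864 kΩ.
Fractional drop under load = R_th/(R_th + R_L) = 4.864 / (4.864 + 45.5) = 0.09659.
So the output falls by 9.66 %.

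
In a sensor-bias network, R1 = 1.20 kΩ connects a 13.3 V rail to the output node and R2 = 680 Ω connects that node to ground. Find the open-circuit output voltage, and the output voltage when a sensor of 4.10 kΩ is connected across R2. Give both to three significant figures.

Unloaded: 4.81 V; loaded: 4.35 V

Open-circuit: V = 13.3 × 680/(1200 + 680) = 4.81 V.
With the load, R2 becomes R2‖R_L = 583.3 Ω, so V = 13.3 × 583.3/1783 = 4.35 V.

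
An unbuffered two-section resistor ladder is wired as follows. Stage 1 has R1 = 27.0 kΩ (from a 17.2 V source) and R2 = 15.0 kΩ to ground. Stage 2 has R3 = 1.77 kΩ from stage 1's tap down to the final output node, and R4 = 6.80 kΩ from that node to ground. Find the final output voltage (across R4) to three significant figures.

V_out ≈ 2.29 V

Stage 2 presents R3+R4 = 8.570 kΩ as a load on stage 1's tap.
Stage 1's lower leg becomes R2‖(R3+R4) = 5.454 kΩ, so V_mid = 17.2 × 5.454/32.45 = 2.891 V.
Stage 2 is itself unloaded: V_out = V_mid × R4/(R3+R4) = 2.891 × 6.80/8.570 = 2.29 V.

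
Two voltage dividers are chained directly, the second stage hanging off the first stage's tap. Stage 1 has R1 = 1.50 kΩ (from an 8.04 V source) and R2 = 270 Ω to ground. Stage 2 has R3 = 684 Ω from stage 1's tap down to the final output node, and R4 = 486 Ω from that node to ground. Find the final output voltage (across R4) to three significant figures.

V_out ≈ 0.426 V

Stage 2 presents R3+R4 = 1170 Ω as a load on stage 1's tap.
Stage 1's lower leg becomes R2‖(R3+R4) = 219.4 Ω, so V_mid = 8.04 × 219.4/1719 = 1.026 V.
Stage 2 is itself unloaded: V_out = V_mid × R4/(R3+R4) = 1.026 × 486/1170 = 0.426 V.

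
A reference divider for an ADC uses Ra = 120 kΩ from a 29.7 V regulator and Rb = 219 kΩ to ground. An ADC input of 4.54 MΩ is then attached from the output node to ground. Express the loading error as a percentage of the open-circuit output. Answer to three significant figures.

The divider's output (Thévenin) resistance is Ra‖Rb = 77.52 kΩ.
Fractional drop under load = R_th/(R_th + R_L) = 77.52 / (77.52 + 4540) = 0.01679.
So the output falls by 1.68 %.

1.68 %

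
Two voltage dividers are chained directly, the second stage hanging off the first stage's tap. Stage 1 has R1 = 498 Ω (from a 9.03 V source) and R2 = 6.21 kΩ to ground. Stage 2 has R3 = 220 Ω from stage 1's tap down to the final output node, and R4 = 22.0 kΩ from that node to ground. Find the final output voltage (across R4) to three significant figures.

V_out ≈ 8.11 V

Stage 2 presents R3+R4 = 22220 Ω as a load on stage 1's tap.
Stage 1's lower leg becomes R2‖(R3+R4) = 4854 Ω, so V_mid = 9.03 × 4854/5352 = 8.190 V.
Stage 2 is itself unloaded: V_out = V_mid × R4/(R3+R4) = 8.190 × 22000/22220 = 8.11 V.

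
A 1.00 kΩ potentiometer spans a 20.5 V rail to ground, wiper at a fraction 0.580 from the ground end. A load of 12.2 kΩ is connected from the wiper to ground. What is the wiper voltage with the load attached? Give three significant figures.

The wiper splits the pot into (1−α)R = 420.0 Ω above and αR = 580.0 Ω below.
Lower section ‖ load = 553.7 Ω.
V_wiper = 20.5 × 553.7/(420.0 + 553.7) = 11.7 V.

V ≈ 11.7 V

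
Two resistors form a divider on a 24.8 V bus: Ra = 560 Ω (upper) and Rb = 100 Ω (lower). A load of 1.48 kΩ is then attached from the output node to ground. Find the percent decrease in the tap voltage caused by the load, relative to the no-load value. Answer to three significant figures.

5.42 %

The divider's output (Thévenin) resistance is Ra‖Rb = 84.85 Ω.
Fractional drop under load = R_th/(R_th + R_L) = 84.85 / (84.85 + 1480) = 0.05422.
So the output falls by 5.42 %.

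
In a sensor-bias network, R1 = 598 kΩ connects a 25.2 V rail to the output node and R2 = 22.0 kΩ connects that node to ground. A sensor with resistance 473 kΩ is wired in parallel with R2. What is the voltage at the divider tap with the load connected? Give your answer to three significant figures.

The load sits in parallel with R2: R2‖R_L = (22.0 × 473) / (22.0 + 473) = 21.02 kΩ.
V_out = 25.2 × 21.02 / (598 + 21.02) = 25.2 × 21.02/619.0 = 0.856 V.
(Unloaded it would have been 0.894 V.)

V_out ≈ 0.856 V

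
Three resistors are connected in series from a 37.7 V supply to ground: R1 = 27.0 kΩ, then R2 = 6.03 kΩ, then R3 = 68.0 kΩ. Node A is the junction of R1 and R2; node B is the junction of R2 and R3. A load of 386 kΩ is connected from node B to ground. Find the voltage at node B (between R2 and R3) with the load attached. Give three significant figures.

At node B, R3 is in parallel with the load: R3‖R_L = 57.81 kΩ.
Below node A the resistance is R2 + (R3‖R_L) = 63.84 kΩ, so V_A = 37.7 × 63.84/90.84 = 26.50 V.
Then V_B = V_A × (R3‖R_L)/(R2 + R3‖R_L) = 26.50 × 57.81/63.84 = 24.0 V.

V ≈ 24.0 V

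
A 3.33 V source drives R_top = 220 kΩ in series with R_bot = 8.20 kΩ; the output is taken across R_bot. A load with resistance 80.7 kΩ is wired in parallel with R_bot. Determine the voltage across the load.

The load sits in parallel with R_bot: R_bot‖R_L = (8.20 × 80.7) / (8.20 + 80.7) = 7.444 kΩ.
V_out = 3.33 × 7.444 / (220 + 7.444) = 3.33 × 7.444/227.4 = 0.109 V.
(Unloaded it would have been 0.120 V.)

V_out ≈ 0.109 V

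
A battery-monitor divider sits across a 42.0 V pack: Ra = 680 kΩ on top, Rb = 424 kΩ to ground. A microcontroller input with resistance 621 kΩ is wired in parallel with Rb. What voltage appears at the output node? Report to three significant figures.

The load sits in parallel with Rb: Rb‖R_L = (424 × 621) / (424 + 621) = 252.0 kΩ.
V_out = 42.0 × 252.0 / (680 + 252.0) = 42.0 × 252.0/932.0 = 11.4 V.
(Unloaded it would have been 16.1 V.)

V_out ≈ 11.4 V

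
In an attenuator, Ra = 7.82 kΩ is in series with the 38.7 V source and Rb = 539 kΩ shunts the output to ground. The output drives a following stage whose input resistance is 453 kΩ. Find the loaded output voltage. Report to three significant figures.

V_out ≈ 37.5 V

The load sits in parallel with Rb: Rb‖R_L = (539 × 453) / (539 + 453) = 246.1 kΩ.
V_out = 38.7 × 246.1 / (7.82 + 246.1) = 38.7 × 246.1/254.0 = 37.5 V.
(Unloaded it would have been 38.1 V.)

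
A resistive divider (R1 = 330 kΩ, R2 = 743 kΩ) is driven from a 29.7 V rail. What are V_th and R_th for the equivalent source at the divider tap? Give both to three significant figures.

V_th is the open-circuit tap voltage: 29.7 × 743/(330 + 743) = 20.6 V.
With the supply zeroed, R1 and R2 appear in parallel from the tap: R_th = R1‖R2 = (330 × 743)/1073 = 229 kΩ.

V_th = 20.6 V, R_th = 229 kΩ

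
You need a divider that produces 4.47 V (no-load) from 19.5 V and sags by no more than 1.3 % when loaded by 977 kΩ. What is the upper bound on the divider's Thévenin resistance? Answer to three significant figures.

R_th ≤ 12.9 kΩ

Loading drop = R_th/(R_th + R_L) ≤ 0.0130, so R_th ≤ R_L · ε/(1−ε) = 977 kΩ × 0.0130/0.9870 = 12.9 kΩ.
(Any R1, R2 with R2/(R1+R2) = 0.229 and R1‖R2 ≤ 12.9 kΩ will meet the spec.)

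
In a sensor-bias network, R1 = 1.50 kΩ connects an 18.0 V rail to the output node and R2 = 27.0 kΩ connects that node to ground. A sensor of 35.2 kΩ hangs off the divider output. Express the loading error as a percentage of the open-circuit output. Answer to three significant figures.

3.88 %

The divider's output (Thévenin) resistance is R1‖R2 = 1.421 kΩ.
Fractional drop under load = R_th/(R_th + R_L) = 1.421 / (1.421 + 35.2) = 0.03880.
So the output falls by 3.88 %.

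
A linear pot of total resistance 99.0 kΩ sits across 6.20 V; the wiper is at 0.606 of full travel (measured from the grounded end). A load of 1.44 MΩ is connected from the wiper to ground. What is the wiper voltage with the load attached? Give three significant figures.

V ≈ 3.70 V

The wiper splits the pot into (1−α)R = 39.01 kΩ above and αR = 59.99 kΩ below.
Lower section ‖ load = 57.59 kΩ.
V_wiper = 6.20 × 57.59/(39.01 + 57.59) = 3.70 V.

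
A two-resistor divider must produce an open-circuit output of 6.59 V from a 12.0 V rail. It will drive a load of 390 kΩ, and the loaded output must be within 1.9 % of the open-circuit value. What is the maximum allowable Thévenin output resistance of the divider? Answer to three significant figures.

Loading drop = R_th/(R_th + R_L) ≤ 0.0190, so R_th ≤ R_L · ε/(1−ε) = 390 kΩ × 0.0190/0.9810 = 7.55 kΩ.
(Any R1, R2 with R2/(R1+R2) = 0.549 and R1‖R2 ≤ 7.55 kΩ will meet the spec.)

R_th ≤ 7.55 kΩ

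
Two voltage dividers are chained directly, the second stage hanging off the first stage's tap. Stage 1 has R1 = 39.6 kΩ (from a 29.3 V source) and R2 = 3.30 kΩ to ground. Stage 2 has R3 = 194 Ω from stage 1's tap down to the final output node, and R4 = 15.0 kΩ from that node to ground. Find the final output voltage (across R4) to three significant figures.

V_out ≈ 1.85 V

Stage 2 presents R3+R4 = 15190 Ω as a load on stage 1's tap.
Stage 1's lower leg becomes R2‖(R3+R4) = 2711 Ω, so V_mid = 29.3 × 2711/42310 = 1.877 V.
Stage 2 is itself unloaded: V_out = V_mid × R4/(R3+R4) = 1.877 × 15000/15190 = 1.85 V.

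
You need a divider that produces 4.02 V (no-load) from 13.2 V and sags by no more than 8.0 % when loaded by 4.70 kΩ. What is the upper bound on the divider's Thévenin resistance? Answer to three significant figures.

R_th ≤ 409 Ω

Loading drop = R_th/(R_th + R_L) ≤ 0.0800, so R_th ≤ R_L · ε/(1−ε) = 4.70 kΩ × 0.0800/0.9200 = 409 Ω.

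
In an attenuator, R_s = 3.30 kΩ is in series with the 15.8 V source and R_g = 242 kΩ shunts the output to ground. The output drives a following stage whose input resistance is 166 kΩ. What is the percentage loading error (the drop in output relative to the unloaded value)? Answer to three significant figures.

1.92 %

The divider's output (Thévenin) resistance is R_s‖R_g = 3.256 kΩ.
Fractional drop under load = R_th/(R_th + R_L) = 3.256 / (3.256 + 166) = 0.01923.
So the output falls by 1.92 %.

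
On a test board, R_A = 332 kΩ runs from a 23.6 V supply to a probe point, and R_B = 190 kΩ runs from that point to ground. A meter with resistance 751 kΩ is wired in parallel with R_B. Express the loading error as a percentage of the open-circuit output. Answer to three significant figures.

13.9 %

Unloaded V = 23.6 × 190/522.0 = 8.5900 V.
Loaded: R_B‖R_L = 151.6 kΩ, giving V = 23.6 × 151.6/483.6 = 7.3994 V.
Drop = (8.5900 − 7.3994) / 8.5900 = 13.9 %.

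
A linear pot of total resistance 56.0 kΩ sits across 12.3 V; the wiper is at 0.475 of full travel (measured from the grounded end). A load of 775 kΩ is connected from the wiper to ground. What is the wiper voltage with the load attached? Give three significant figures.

The wiper splits the pot into (1−α)R = 29.40 kΩ above and αR = 26.60 kΩ below.
Lower section ‖ load = 25.72 kΩ.
V_wiper = 12.3 × 25.72/(29.40 + 25.72) = 5.74 V.

V ≈ 5.74 V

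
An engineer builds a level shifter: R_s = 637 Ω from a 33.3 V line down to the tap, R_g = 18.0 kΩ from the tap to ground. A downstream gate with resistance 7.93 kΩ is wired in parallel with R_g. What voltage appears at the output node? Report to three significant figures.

V_out ≈ 29.8 V

The load sits in parallel with R_g: R_g‖R_L = (18000 × 7930) / (18000 + 7930) = 5505 Ω.
V_out = 33.3 × 5505 / (637 + 5505) = 33.3 × 5505/6142 = 29.8 V.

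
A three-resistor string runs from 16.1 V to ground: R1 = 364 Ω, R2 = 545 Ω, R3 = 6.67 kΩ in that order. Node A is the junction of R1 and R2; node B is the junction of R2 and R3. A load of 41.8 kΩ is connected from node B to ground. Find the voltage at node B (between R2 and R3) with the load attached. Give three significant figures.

At node B, R3 is in parallel with the load: R3‖R_L = 5752 Ω.
Below node A the resistance is R2 + (R3‖R_L) = 6297 Ω, so V_A = 16.1 × 6297/6661 = 15.22 V.
Then V_B = V_A × (R3‖R_L)/(R2 + R3‖R_L) = 15.22 × 5752/6297 = 13.9 V.

V ≈ 13.9 V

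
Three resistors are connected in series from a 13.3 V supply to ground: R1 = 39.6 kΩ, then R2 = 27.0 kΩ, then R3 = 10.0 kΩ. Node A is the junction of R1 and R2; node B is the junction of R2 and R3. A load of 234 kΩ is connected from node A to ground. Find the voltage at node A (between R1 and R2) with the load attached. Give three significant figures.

V ≈ 5.94 V

Below node A the series string R2+R3 = 37.00 kΩ sits in parallel with the 234 kΩ load: 31.95 kΩ.
V_A = 13.3 × 31.95/(39.6 + 31.95) = 5.94 V.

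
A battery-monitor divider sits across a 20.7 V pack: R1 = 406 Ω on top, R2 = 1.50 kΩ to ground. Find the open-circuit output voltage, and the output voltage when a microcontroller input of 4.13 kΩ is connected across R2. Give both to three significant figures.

Unloaded: 16.3 V; loaded: 15.1 V

Open-circuit: V = 20.7 × 1500/(406 + 1500) = 16.3 V.
With the load, R2 becomes R2‖R_L = 1100 Ω, so V = 20.7 × 1100/1506 = 15.1 V.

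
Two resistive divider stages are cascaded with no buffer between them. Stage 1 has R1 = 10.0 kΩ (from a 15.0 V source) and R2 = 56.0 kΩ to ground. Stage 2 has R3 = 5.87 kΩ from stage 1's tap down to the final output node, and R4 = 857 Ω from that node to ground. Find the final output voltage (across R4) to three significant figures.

Stage 2 presents R3+R4 = 6727 Ω as a load on stage 1's tap.
Stage 1's lower leg becomes R2‖(R3+R4) = 6006 Ω, so V_mid = 15.0 × 6006/16010 = 5.628 V.
Stage 2 is itself unloaded: V_out = V_mid × R4/(R3+R4) = 5.628 × 857/6727 = 0.717 V.

V_out ≈ 0.717 V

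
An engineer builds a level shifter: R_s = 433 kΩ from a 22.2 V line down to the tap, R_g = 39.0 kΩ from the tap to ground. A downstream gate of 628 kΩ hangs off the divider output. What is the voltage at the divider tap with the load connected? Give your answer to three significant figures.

V_out ≈ 1.74 V

The load sits in parallel with R_g: R_g‖R_L = (39.0 × 628) / (39.0 + 628) = 36.72 kΩ.
V_out = 22.2 × 36.72 / (433 + 36.72) = 22.2 × 36.72/469.7 = 1.74 V.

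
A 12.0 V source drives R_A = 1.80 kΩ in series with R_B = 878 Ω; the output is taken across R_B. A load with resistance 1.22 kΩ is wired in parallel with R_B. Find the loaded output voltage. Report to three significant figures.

The load sits in parallel with R_B: R_B‖R_L = (878 × 1220) / (878 + 1220) = 510.6 Ω.
V_out = 12.0 × 510.6 / (1800 + 510.6) = 12.0 × 510.6/2311 = 2.65 V.

V_out ≈ 2.65 V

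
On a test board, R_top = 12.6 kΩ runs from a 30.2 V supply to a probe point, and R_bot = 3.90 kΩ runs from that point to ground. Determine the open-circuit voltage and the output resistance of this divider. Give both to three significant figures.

V_th = 7.14 V, R_th = 2.98 kΩ

V_th is the open-circuit tap voltage: 30.2 × 3.90/(12.6 + 3.90) = 7.14 V.
With the supply zeroed, R_top and R_bot appear in parallel from the tap: R_th = R_top‖R_bot = (12.6 × 3.90)/16.50 = 2.98 kΩ.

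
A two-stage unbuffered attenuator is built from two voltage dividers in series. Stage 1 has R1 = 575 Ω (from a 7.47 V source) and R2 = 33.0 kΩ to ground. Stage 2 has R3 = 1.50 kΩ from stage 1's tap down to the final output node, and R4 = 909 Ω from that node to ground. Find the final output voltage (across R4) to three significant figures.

Stage 2 presents R3+R4 = 2409 Ω as a load on stage 1's tap.
Stage 1's lower leg becomes R2‖(R3+R4) = 2245 Ω, so V_mid = 7.47 × 2245/2820 = 5.947 V.
Stage 2 is itself unloaded: V_out = V_mid × R4/(R3+R4) = 5.947 × 909/2409 = 2.24 V.

V_out ≈ 2.24 V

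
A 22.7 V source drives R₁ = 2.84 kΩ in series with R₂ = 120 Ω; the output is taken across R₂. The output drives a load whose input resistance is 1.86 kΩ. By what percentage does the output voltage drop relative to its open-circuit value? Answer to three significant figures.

5.83 %

The divider's output (Thévenin) resistance is R₁‖R₂ = 115.1 Ω.
Fractional drop under load = R_th/(R_th + R_L) = 115.1 / (115.1 + 1860) = 0.05829.
So the output falls by 5.83 %.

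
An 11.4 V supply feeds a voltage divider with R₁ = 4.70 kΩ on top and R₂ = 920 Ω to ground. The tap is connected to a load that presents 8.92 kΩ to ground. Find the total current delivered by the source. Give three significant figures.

R₂‖R_L = 834.0 Ω, so the source sees R₁ + R₂‖R_L = 5534 Ω.
I = 11.4 V / 5534 Ω = 2.06 mA.

I ≈ 2.06 mA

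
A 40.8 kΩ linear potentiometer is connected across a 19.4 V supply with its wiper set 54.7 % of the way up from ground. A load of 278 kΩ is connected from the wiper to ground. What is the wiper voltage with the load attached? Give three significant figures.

V ≈ 10.2 V

The wiper splits the pot into (1−α)R = 18.48 kΩ above and αR = 22.32 kΩ below.
Lower section ‖ load = 20.66 kΩ.
V_wiper = 19.4 × 20.66/(18.48 + 20.66) = 10.2 V.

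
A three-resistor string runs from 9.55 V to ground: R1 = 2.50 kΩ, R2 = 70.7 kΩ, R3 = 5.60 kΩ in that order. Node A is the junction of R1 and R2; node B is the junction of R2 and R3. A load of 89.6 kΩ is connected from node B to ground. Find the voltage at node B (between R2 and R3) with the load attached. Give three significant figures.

V ≈ 0.641 V

At node B, R3 is in parallel with the load: R3‖R_L = 5.271 kΩ.
Below node A the resistance is R2 + (R3‖R_L) = 75.97 kΩ, so V_A = 9.55 × 75.97/78.47 = 9.246 V.
Then V_B = V_A × (R3‖R_L)/(R2 + R3‖R_L) = 9.246 × 5.271/75.97 = 0.641 V.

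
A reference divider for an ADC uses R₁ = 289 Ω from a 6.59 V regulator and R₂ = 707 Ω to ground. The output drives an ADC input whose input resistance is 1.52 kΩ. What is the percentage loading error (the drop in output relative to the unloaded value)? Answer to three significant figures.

Unloaded V = 6.59 × 707/996.0 = 4.6778 V.
Loaded: R₂‖R_L = 482.6 Ω, giving V = 6.59 × 482.6/771.6 = 4.1216 V.
Drop = (4.6778 − 4.1216) / 4.6778 = 11.9 %.

11.9 %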